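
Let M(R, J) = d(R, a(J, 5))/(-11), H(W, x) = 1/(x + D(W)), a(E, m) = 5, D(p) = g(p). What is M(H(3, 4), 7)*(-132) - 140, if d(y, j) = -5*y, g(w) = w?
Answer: -1040/7 ≈ -148.57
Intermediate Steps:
D(p) = p
H(W, x) = 1/(W + x) (H(W, x) = 1/(x + W) = 1/(W + x))
M(R, J) = 5*R/11 (M(R, J) = -5*R/(-11) = -5*R*(-1/11) = 5*R/11)
M(H(3, 4), 7)*(-132) - 140 = (5/(11*(3 + 4)))*(-132) - 140 = ((5/11)/7)*(-132) - 140 = ((5/11)*(⅐))*(-132) - 140 = (5/77)*(-132) - 140 = -60/7 - 140 = -1040/7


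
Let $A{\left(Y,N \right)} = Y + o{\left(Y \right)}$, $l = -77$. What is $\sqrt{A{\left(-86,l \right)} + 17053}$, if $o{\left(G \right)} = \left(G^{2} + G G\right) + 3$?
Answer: $\sqrt{31762} \approx 178.22$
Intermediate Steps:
$o{\left(G \right)} = 3 + 2 G^{2}$ ($o{\left(G \right)} = \left(G^{2} + G^{2}\right) + 3 = 2 G^{2} + 3 = 3 + 2 G^{2}$)
$A{\left(Y,N \right)} = 3 + Y + 2 Y^{2}$ ($A{\left(Y,N \right)} = Y + \left(3 + 2 Y^{2}\right) = 3 + Y + 2 Y^{2}$)
$\sqrt{A{\left(-86,l \right)} + 17053} = \sqrt{\left(3 - 86 + 2 \left(-86\right)^{2}\right) + 17053} = \sqrt{\left(3 - 86 + 2 \cdot 7396\right) + 17053} = \sqrt{\left(3 - 86 + 14792\right) + 17053} = \sqrt{14709 + 17053} = \sqrt{31762}$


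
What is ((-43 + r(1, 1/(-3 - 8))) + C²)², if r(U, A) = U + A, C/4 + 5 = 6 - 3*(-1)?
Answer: 5536609/121 ≈ 45757.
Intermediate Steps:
C = 16 (C = -20 + 4*(6 - 3*(-1)) = -20 + 4*(6 + 3) = -20 + 4*9 = -20 + 36 = 16)
r(U, A) = A + U
((-43 + r(1, 1/(-3 - 8))) + C²)² = ((-43 + (1/(-3 - 8) + 1)) + 16²)² = ((-43 + (1/(-11) + 1)) + 256)² = ((-43 + (-1/11 + 1)) + 256)² = ((-43 + 10/11) + 256)² = (-463/11 + 256)² = (2353/11)² = 5536609/121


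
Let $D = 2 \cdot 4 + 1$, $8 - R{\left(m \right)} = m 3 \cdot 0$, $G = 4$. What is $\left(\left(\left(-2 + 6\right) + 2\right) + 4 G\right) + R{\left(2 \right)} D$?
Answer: $94$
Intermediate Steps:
$R{\left(m \right)} = 8$ ($R{\left(m \right)} = 8 - m 3 \cdot 0 = 8 - 3 m 0 = 8 - 0 = 8 + 0 = 8$)
$D = 9$ ($D = 8 + 1 = 9$)
$\left(\left(\left(-2 + 6\right) + 2\right) + 4 G\right) + R{\left(2 \right)} D = \left(\left(\left(-2 + 6\right) + 2\right) + 4 \cdot 4\right) + 8 \cdot 9 = \left(\left(4 + 2\right) + 16\right) + 72 = \left(6 + 16\right) + 72 = 22 + 72 = 94$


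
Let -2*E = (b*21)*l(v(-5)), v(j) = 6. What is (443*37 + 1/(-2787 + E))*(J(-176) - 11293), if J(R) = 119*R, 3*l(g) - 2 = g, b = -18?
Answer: -1206329558524/2283 ≈ -5.2840e+8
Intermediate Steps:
l(g) = 2/3 + g/3
E = 504 (E = -(-18*21)*(2/3 + (1/3)*6)/2 = -(-189)*(2/3 + 2) = -(-189)*8/3 = -1/2*(-1008) = 504)
(443*37 + 1/(-2787 + E))*(J(-176) - 11293) = (443*37 + 1/(-2787 + 504))*(119*(-176) - 11293) = (16391 + 1/(-2283))*(-20944 - 11293) = (16391 - 1/2283)*(-32237) = (37420652/2283)*(-32237) = -1206329558524/2283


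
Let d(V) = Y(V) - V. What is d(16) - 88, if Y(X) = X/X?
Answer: -103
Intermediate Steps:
Y(X) = 1
d(V) = 1 - V
d(16) - 88 = (1 - 1*16) - 88 = (1 - 16) - 88 = -15 - 88 = -103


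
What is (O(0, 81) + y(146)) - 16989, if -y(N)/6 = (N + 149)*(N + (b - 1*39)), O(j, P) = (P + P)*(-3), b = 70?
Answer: -330765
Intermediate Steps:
O(j, P) = -6*P (O(j, P) = (2*P)*(-3) = -6*P)
y(N) = -6*(31 + N)*(149 + N) (y(N) = -6*(N + 149)*(N + (70 - 1*39)) = -6*(149 + N)*(N + (70 - 39)) = -6*(149 + N)*(N + 31) = -6*(149 + N)*(31 + N) = -6*(31 + N)*(149 + N))
(O(0, 81) + y(146)) - 16989 = (-6*81 + (-27714 - 1080*146 - 6*146²)) - 16989 = (-486 + (-27714 - 157680 - 6*21316)) - 16989 = (-486 + (-27714 - 157680 - 127896)) - 16989 = (-486 - 313290) - 16989 = -313776 - 16989 = -330765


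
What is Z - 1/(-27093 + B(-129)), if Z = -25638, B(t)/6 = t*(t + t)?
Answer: -4425093163/172599 ≈ -25638.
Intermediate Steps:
B(t) = 12*t² (B(t) = 6*(t*(t + t)) = 6*(t*(2*t)) = 6*(2*t²) = 12*t²)
Z - 1/(-27093 + B(-129)) = -25638 - 1/(-27093 + 12*(-129)²) = -25638 - 1/(-27093 + 12*16641) = -25638 - 1/(-27093 + 199692) = -25638 - 1/172599 = -4425093163/172599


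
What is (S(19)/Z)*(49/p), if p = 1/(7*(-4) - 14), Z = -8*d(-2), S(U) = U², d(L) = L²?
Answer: 371469/16 ≈ 23217.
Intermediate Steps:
Z = -32 (Z = -8*(-2)² = -8*4 = -32)
p = -1/42 (p = 1/(-28 - 14) = 1/(-42) = -1/42 ≈ -0.023810)
(S(19)/Z)*(49/p) = (19²/(-32))*(49/(-1/42)) = (361*(-1/32))*(49*(-42)) = -361/32*(-2058) = 371469/16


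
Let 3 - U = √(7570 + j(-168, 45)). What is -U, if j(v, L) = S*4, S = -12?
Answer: -3 + √7522 ≈ 83.729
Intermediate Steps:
j(v, L) = -48 (j(v, L) = -12*4 = -48)
U = 3 - √7522 (U = 3 - √(7570 - 48) = 3 - √7522 ≈ -83.729)
-U = -(3 - √7522) = -3 + √7522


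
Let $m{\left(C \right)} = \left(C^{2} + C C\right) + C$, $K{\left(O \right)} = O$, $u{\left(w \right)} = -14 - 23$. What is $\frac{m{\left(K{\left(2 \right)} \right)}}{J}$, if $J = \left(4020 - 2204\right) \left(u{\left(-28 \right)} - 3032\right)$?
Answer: $- \frac{5}{2786652} \approx -1.7943 \cdot 10^{-6}$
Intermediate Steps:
$u{\left(w \right)} = -37$ ($u{\left(w \right)} = -14 - 23 = -37$)
$J = -5573304$ ($J = \left(4020 - 2204\right) \left(-37 - 3032\right) = 1816 \left(-3069\right) = -5573304$)
$m{\left(C \right)} = C + 2 C^{2}$ ($m{\left(C \right)} = \left(C^{2} + C^{2}\right) + C = 2 C^{2} + C = C + 2 C^{2}$)
$\frac{m{\left(K{\left(2 \right)} \right)}}{J} = \frac{2 \left(1 + 2 \cdot 2\right)}{-5573304} = 2 \left(1 + 4\right) \left(- \frac{1}{5573304}\right) = 2 \cdot 5 \left(- \frac{1}{5573304}\right) = 10 \left(- \frac{1}{5573304}\right) = - \frac{5}{2786652}$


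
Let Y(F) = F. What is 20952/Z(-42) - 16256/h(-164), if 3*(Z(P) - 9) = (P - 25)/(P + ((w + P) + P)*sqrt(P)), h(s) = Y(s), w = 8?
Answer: 17734510004912/7309970729 + 320062752*I*sqrt(42)/178291969 ≈ 2426.1 + 11.634*I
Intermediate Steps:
h(s) = s
Z(P) = 9 + (-25 + P)/(3*(P + sqrt(P)*(8 + 2*P))) (Z(P) = 9 + ((P - 25)/(P + ((8 + P) + P)*sqrt(P)))/3 = 9 + ((-25 + P)/(P + (8 + 2*P)*sqrt(P)))/3 = 9 + ((-25 + P)/(P + sqrt(P)*(8 + 2*P)))/3 = 9 + (-25 + P)/(3*(P + sqrt(P)*(8 + 2*P))))
20952/Z(-42) - 16256/h(-164) = 20952/(((-25 + 28*(-42) + 54*(-42)**(3/2) + 216*sqrt(-42))/(3*(-42 + 2*(-42)**(3/2) + 8*sqrt(-42))))) - 16256/(-164) = 20952/(((-25 - 1176 + 54*(-42*I*sqrt(42)) + 216*(I*sqrt(42)))/(3*(-42 + 2*(-42*I*sqrt(42)) + 8*(I*sqrt(42)))))) - 16256*(-1/164) = 20952/(((-25 - 1176 - 2268*I*sqrt(42) + 216*I*sqrt(42))/(3*(-42 - 84*I*sqrt(42) + 8*I*sqrt(42))))) + 4064/41 = 20952/(((-1201 - 2052*I*sqrt(42))/(3*(-42 - 76*I*sqrt(42))))) + 4064/41 = 20952*(3*(-42 - 76*I*sqrt(42))/(-1201 - 2052*I*sqrt(42))) + 4064/41 = 62856*(-42 - 76*I*sqrt(42))/(-1201 - 2052*I*sqrt(42)) + 4064/41 = 4064/41 + 62856*(-42 - 76*I*sqrt(42))/(-1201 - 2052*I*sqrt(42))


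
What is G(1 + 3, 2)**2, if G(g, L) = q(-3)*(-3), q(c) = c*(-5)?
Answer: 2025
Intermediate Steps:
q(c) = -5*c
G(g, L) = -45 (G(g, L) = -5*(-3)*(-3) = 15*(-3) = -45)
G(1 + 3, 2)**2 = (-45)**2 = 2025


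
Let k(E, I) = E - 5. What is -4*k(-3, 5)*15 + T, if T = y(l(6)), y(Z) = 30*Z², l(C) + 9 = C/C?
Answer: 2400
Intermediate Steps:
l(C) = -8 (l(C) = -9 + C/C = -9 + 1 = -8)
k(E, I) = -5 + E
T = 1920 (T = 30*(-8)² = 30*64 = 1920)
-4*k(-3, 5)*15 + T = -4*(-5 - 3)*15 + 1920 = -4*(-8)*15 + 1920 = 32*15 + 1920 = 480 + 1920 = 2400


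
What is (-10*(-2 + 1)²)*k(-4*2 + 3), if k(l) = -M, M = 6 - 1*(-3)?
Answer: 90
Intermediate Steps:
M = 9 (M = 6 + 3 = 9)
k(l) = -9 (k(l) = -1*9 = -9)
(-10*(-2 + 1)²)*k(-4*2 + 3) = -10*(-2 + 1)²*(-9) = -10*(-1)²*(-9) = -10*1*(-9) = -10*(-9) = 90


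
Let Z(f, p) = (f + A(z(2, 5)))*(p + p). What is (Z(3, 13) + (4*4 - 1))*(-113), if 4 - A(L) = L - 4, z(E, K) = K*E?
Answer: -4633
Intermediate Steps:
z(E, K) = E*K
A(L) = 8 - L (A(L) = 4 - (L - 4) = 4 - (-4 + L) = 4 + (4 - L) = 8 - L)
Z(f, p) = 2*p*(-2 + f) (Z(f, p) = (f + (8 - 2*5))*(p + p) = (f + (8 - 1*10))*(2*p) = (f + (8 - 10))*(2*p) = (f - 2)*(2*p) = (-2 + f)*(2*p) = 2*p*(-2 + f))
(Z(3, 13) + (4*4 - 1))*(-113) = (2*13*(-2 + 3) + (4*4 - 1))*(-113) = (2*13*1 + (16 - 1))*(-113) = (26 + 15)*(-113) = 41*(-113) = -4633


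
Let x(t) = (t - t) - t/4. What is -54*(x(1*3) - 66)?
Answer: 7209/2 ≈ 3604.5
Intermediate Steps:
x(t) = -t/4 (x(t) = 0 - t/4 = -t/4)
-54*(x(1*3) - 66) = -54*(-3/4 - 66) = -54*(-¼*3 - 66) = -54*(-¾ - 66) = -54*(-267/4) = 7209/2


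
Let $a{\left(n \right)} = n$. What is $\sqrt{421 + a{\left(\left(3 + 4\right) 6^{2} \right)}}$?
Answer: $\sqrt{673} \approx 25.942$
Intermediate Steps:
$\sqrt{421 + a{\left(\left(3 + 4\right) 6^{2} \right)}} = \sqrt{421 + \left(3 + 4\right) 6^{2}} = \sqrt{421 + 7 \cdot 36} = \sqrt{421 + 252} = \sqrt{673}$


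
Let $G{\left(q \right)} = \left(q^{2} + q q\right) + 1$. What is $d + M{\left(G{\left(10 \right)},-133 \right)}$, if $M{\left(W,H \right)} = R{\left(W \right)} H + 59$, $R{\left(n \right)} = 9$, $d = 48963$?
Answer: $47825$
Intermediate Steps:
$G{\left(q \right)} = 1 + 2 q^{2}$ ($G{\left(q \right)} = \left(q^{2} + q^{2}\right) + 1 = 2 q^{2} + 1 = 1 + 2 q^{2}$)
$M{\left(W,H \right)} = 59 + 9 H$ ($M{\left(W,H \right)} = 9 H + 59 = 59 + 9 H$)
$d + M{\left(G{\left(10 \right)},-133 \right)} = 48963 + \left(59 + 9 \left(-133\right)\right) = 48963 + \left(59 - 1197\right) = 48963 - 1138 = 47825$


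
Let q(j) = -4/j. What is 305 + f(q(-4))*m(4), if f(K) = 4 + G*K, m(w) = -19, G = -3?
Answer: 286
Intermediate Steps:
f(K) = 4 - 3*K
305 + f(q(-4))*m(4) = 305 + (4 - (-12)/(-4))*(-19) = 305 + (4 - (-12)*(-1)/4)*(-19) = 305 + (4 - 3*1)*(-19) = 305 + (4 - 3)*(-19) = 305 + 1*(-19) = 305 - 19 = 286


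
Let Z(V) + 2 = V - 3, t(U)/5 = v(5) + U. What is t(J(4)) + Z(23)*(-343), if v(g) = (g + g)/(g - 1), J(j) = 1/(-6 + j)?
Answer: -6164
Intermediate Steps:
v(g) = 2*g/(-1 + g) (v(g) = (2*g)/(-1 + g) = 2*g/(-1 + g))
t(U) = 25/2 + 5*U (t(U) = 5*(2*5/(-1 + 5) + U) = 5*(2*5/4 + U) = 5*(2*5*(1/4) + U) = 5*(5/2 + U) = 25/2 + 5*U)
Z(V) = -5 + V (Z(V) = -2 + (V - 3) = -2 + (-3 + V) = -5 + V)
t(J(4)) + Z(23)*(-343) = (25/2 + 5/(-6 + 4)) + (-5 + 23)*(-343) = (25/2 + 5/(-2)) + 18*(-343) = (25/2 + 5*(-1/2)) - 6174 = (25/2 - 5/2) - 6174 = 10 - 6174 = -6164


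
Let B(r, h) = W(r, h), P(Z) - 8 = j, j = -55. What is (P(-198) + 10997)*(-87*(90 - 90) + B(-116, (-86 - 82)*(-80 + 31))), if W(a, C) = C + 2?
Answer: 90162300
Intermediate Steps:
P(Z) = -47 (P(Z) = 8 - 55 = -47)
W(a, C) = 2 + C
B(r, h) = 2 + h
(P(-198) + 10997)*(-87*(90 - 90) + B(-116, (-86 - 82)*(-80 + 31))) = (-47 + 10997)*(-87*(90 - 90) + (2 + (-86 - 82)*(-80 + 31))) = 10950*(-87*0 + (2 - 168*(-49))) = 10950*(0 + (2 + 8232)) = 10950*(0 + 8234) = 10950*8234 = 90162300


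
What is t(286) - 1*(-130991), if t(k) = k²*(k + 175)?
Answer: 37838947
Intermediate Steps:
t(k) = k²*(175 + k)
t(286) - 1*(-130991) = 286²*(175 + 286) - 1*(-130991) = 81796*461 + 130991 = 37707956 + 130991 = 37838947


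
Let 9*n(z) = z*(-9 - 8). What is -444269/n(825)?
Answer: 1332807/4675 ≈ 285.09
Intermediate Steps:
n(z) = -17*z/9 (n(z) = (z*(-9 - 8))/9 = (z*(-17))/9 = (-17*z)/9 = -17*z/9)
-444269/n(825) = -444269/((-17/9*825)) = -444269/(-4675/3) = -444269*(-3/4675) = 1332807/4675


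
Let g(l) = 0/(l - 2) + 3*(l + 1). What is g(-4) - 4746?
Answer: -4755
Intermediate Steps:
g(l) = 3 + 3*l (g(l) = 0/(-2 + l) + 3*(1 + l) = 0 + (3 + 3*l) = 3 + 3*l)
g(-4) - 4746 = (3 + 3*(-4)) - 4746 = (3 - 12) - 4746 = -9 - 4746 = -4755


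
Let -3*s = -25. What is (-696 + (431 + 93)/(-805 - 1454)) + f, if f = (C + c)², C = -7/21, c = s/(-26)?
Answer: -1062551837/1527084 ≈ -695.80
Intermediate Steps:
s = 25/3 (s = -⅓*(-25) = 25/3 ≈ 8.3333)
c = -25/78 (c = (25/3)/(-26) = (25/3)*(-1/26) = -25/78 ≈ -0.32051)
C = -⅓ (C = -7*1/21 = -⅓ ≈ -0.33333)
f = 289/676 (f = (-⅓ - 25/78)² = (-17/26)² = 289/676 ≈ 0.42752)
(-696 + (431 + 93)/(-805 - 1454)) + f = (-696 + (431 + 93)/(-805 - 1454)) + 289/676 = (-696 + 524/(-2259)) + 289/676 = (-696 + 524*(-1/2259)) + 289/676 = (-696 - 524/2259) + 289/676 = -1572788/2259 + 289/676 = -1062551837/1527084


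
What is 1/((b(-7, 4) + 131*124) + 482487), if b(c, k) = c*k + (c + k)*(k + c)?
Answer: 1/498712 ≈ 2.0052e-6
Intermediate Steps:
b(c, k) = (c + k)² + c*k (b(c, k) = c*k + (c + k)*(c + k) = c*k + (c + k)² = (c + k)² + c*k)
1/((b(-7, 4) + 131*124) + 482487) = 1/((((-7 + 4)² - 7*4) + 131*124) + 482487) = 1/((((-3)² - 28) + 16244) + 482487) = 1/(((9 - 28) + 16244) + 482487) = 1/((-19 + 16244) + 482487) = 1/(16225 + 482487) = 1/498712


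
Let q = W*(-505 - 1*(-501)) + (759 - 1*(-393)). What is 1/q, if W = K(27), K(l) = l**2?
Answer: -1/1764 ≈ -0.00056689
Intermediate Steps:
W = 729 (W = 27**2 = 729)
q = -1764 (q = 729*(-505 - 1*(-501)) + (759 - 1*(-393)) = 729*(-505 + 501) + (759 + 393) = 729*(-4) + 1152 = -2916 + 1152 = -1764)
1/q = 1/(-1764) = -1/1764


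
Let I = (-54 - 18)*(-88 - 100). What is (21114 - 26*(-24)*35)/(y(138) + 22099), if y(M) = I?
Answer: 42954/35635 ≈ 1.2054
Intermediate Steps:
I = 13536 (I = -72*(-188) = 13536)
y(M) = 13536
(21114 - 26*(-24)*35)/(y(138) + 22099) = (21114 - 26*(-24)*35)/(13536 + 22099) = (21114 + 624*35)/35635 = (21114 + 21840)*(1/35635) = 42954*(1/35635) = 42954/35635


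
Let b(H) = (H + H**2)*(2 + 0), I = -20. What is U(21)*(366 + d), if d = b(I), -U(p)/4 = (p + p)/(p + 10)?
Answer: -189168/31 ≈ -6102.2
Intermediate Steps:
U(p) = -8*p/(10 + p) (U(p) = -4*(p + p)/(p + 10) = -4*2*p/(10 + p) = -8*p/(10 + p))
b(H) = 2*H + 2*H**2 (b(H) = (H + H**2)*2 = 2*H + 2*H**2)
d = 760 (d = 2*(-20)*(1 - 20) = 2*(-20)*(-19) = 760)
U(21)*(366 + d) = (-8*21/(10 + 21))*(366 + 760) = -8*21/31*1126 = -8*21*1/31*1126 = -168/31*1126 = -189168/31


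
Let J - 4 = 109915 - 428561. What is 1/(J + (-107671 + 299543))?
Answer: -1/126770 ≈ -7.8883e-6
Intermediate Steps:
J = -318642 (J = 4 + (109915 - 428561) = 4 - 318646 = -318642)
1/(J + (-107671 + 299543)) = 1/(-318642 + (-107671 + 299543)) = 1/(-318642 + 191872) = 1/(-126770) = -1/126770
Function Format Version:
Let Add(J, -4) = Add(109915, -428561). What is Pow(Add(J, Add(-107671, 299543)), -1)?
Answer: Rational(-1, 126770) ≈ -7.8883e-6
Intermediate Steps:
J = -318642 (J = Add(4, Add(109915, -428561)) = Add(4, -318646) = -318642)
Pow(Add(J, Add(-107671, 299543)), -1) = Pow(Add(-318642, Add(-107671, 299543)), -1) = Pow(Add(-318642, 191872), -1) = Pow(-126770, -1) = Rational(-1, 126770)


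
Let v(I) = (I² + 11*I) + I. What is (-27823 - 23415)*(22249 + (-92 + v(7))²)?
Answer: -1226125340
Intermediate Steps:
v(I) = I² + 12*I
(-27823 - 23415)*(22249 + (-92 + v(7))²) = (-27823 - 23415)*(22249 + (-92 + 7*(12 + 7))²) = -51238*(22249 + (-92 + 7*19)²) = -51238*(22249 + (-92 + 133)²) = -51238*(22249 + 41²) = -51238*(22249 + 1681) = -51238*23930 = -1226125340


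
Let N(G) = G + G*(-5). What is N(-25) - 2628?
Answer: -2528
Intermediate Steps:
N(G) = -4*G (N(G) = G - 5*G = -4*G)
N(-25) - 2628 = -4*(-25) - 2628 = 100 - 2628 = -2528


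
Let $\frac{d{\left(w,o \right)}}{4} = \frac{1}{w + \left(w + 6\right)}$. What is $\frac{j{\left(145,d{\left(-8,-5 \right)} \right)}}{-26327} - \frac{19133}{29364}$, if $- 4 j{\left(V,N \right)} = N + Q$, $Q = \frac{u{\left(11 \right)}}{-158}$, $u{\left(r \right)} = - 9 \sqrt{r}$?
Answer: $- \frac{2518587137}{3865330140} + \frac{9 \sqrt{11}}{16638664} \approx -0.65158$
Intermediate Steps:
$d{\left(w,o \right)} = \frac{4}{6 + 2 w}$ ($d{\left(w,o \right)} = \frac{4}{w + \left(w + 6\right)} = \frac{4}{w + \left(6 + w\right)} = \frac{4}{6 + 2 w}$)
$Q = \frac{9 \sqrt{11}}{158}$ ($Q = \frac{\left(-9\right) \sqrt{11}}{-158} = - 9 \sqrt{11} \left(- \frac{1}{158}\right) = \frac{9 \sqrt{11}}{158} \approx 0.18892$)
$j{\left(V,N \right)} = - \frac{9 \sqrt{11}}{632} - \frac{N}{4}$ ($j{\left(V,N \right)} = - \frac{N + \frac{9 \sqrt{11}}{158}}{4} = - \frac{9 \sqrt{11}}{632} - \frac{N}{4}$)
$\frac{j{\left(145,d{\left(-8,-5 \right)} \right)}}{-26327} - \frac{19133}{29364} = \frac{- \frac{9 \sqrt{11}}{632} - \frac{2 \frac{1}{3 - 8}}{4}}{-26327} - \frac{19133}{29364} = \left(- \frac{9 \sqrt{11}}{632} - \frac{2 \frac{1}{-5}}{4}\right) \left(- \frac{1}{26327}\right) - \frac{19133}{29364} = \left(- \frac{9 \sqrt{11}}{632} - \frac{2 \left(- \frac{1}{5}\right)}{4}\right) \left(- \frac{1}{26327}\right) - \frac{19133}{29364} = \left(- \frac{9 \sqrt{11}}{632} - - \frac{1}{10}\right) \left(- \frac{1}{26327}\right) - \frac{19133}{29364} = \left(- \frac{9 \sqrt{11}}{632} + \frac{1}{10}\right) \left(- \frac{1}{26327}\right) - \frac{19133}{29364} = \left(\frac{1}{10} - \frac{9 \sqrt{11}}{632}\right) \left(- \frac{1}{26327}\right) - \frac{19133}{29364} = \left(- \frac{1}{263270} + \frac{9 \sqrt{11}}{16638664}\right) - \frac{19133}{29364} = - \frac{2518587137}{3865330140} + \frac{9 \sqrt{11}}{16638664}$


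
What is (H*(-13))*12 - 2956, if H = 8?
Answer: -4204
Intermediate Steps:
(H*(-13))*12 - 2956 = (8*(-13))*12 - 2956 = -104*12 - 2956 = -1248 - 2956 = -4204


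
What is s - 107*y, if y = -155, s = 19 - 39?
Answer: 16565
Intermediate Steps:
s = -20
s - 107*y = -20 - 107*(-155) = -20 + 16585 = 16565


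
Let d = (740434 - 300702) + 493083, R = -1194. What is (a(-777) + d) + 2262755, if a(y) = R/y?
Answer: 827653028/259 ≈ 3.1956e+6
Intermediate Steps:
a(y) = -1194/y
d = 932815 (d = 439732 + 493083 = 932815)
(a(-777) + d) + 2262755 = (-1194/(-777) + 932815) + 2262755 = (-1194*(-1/777) + 932815) + 2262755 = (398/259 + 932815) + 2262755 = 241599483/259 + 2262755 = 827653028/259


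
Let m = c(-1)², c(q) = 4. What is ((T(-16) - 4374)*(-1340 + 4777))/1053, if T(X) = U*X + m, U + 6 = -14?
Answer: -4626202/351 ≈ -13180.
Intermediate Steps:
U = -20 (U = -6 - 14 = -20)
m = 16 (m = 4² = 16)
T(X) = 16 - 20*X (T(X) = -20*X + 16 = 16 - 20*X)
((T(-16) - 4374)*(-1340 + 4777))/1053 = (((16 - 20*(-16)) - 4374)*(-1340 + 4777))/1053 = (((16 + 320) - 4374)*3437)*(1/1053) = ((336 - 4374)*3437)*(1/1053) = -4038*3437*(1/1053) = -13878606*1/1053 = -4626202/351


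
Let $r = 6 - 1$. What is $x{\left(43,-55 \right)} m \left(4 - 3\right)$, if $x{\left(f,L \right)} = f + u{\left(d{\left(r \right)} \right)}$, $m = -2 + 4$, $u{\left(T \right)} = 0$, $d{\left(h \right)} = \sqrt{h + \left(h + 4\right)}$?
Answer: $86$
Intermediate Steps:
$r = 5$ ($r = 6 - 1 = 5$)
$d{\left(h \right)} = \sqrt{4 + 2 h}$ ($d{\left(h \right)} = \sqrt{h + \left(4 + h\right)} = \sqrt{4 + 2 h}$)
$m = 2$
$x{\left(f,L \right)} = f$ ($x{\left(f,L \right)} = f + 0 = f$)
$x{\left(43,-55 \right)} m \left(4 - 3\right) = 43 \cdot 2 \left(4 - 3\right) = 43 \cdot 2 \cdot 1 = 43 \cdot 2 = 86$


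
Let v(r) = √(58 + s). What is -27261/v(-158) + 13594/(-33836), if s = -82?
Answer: -6797/16918 + 9087*I*√6/4 ≈ -0.40176 + 5564.6*I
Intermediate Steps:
v(r) = 2*I*√6 (v(r) = √(58 - 82) = √(-24) = 2*I*√6)
-27261/v(-158) + 13594/(-33836) = -27261*(-I*√6/12) + 13594/(-33836) = -(-9087)*I*√6/4 + 13594*(-1/33836) = 9087*I*√6/4 - 6797/16918 = -6797/16918 + 9087*I*√6/4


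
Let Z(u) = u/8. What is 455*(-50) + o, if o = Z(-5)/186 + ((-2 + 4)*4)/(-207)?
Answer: -2335792313/102672 ≈ -22750.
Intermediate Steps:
Z(u) = u/8 (Z(u) = u*(⅛) = u/8)
o = -4313/102672 (o = ((⅛)*(-5))/186 + ((-2 + 4)*4)/(-207) = -5/8*1/186 + (2*4)*(-1/207) = -5/1488 + 8*(-1/207) = -5/1488 - 8/207 = -4313/102672 ≈ -0.042008)
455*(-50) + o = 455*(-50) - 4313/102672 = -22750 - 4313/102672 = -2335792313/102672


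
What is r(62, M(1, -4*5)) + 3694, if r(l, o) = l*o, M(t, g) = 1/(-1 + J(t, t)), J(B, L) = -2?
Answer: 11020/3 ≈ 3673.3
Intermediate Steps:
M(t, g) = -⅓ (M(t, g) = 1/(-1 - 2) = 1/(-3) = -⅓)
r(62, M(1, -4*5)) + 3694 = 62*(-⅓) + 3694 = -62/3 + 3694 = 11020/3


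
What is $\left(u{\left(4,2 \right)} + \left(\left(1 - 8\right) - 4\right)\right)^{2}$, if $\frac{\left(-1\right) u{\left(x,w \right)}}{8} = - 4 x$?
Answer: $13689$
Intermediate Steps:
$u{\left(x,w \right)} = 32 x$ ($u{\left(x,w \right)} = - 8 \left(- 4 x\right) = 32 x$)
$\left(u{\left(4,2 \right)} + \left(\left(1 - 8\right) - 4\right)\right)^{2} = \left(32 \cdot 4 + \left(\left(1 - 8\right) - 4\right)\right)^{2} = \left(128 - 11\right)^{2} = 117^{2} = 13689$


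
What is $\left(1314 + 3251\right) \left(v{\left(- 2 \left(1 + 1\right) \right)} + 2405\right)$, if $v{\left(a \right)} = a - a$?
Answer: $10978825$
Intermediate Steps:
$v{\left(a \right)} = 0$
$\left(1314 + 3251\right) \left(v{\left(- 2 \left(1 + 1\right) \right)} + 2405\right) = \left(1314 + 3251\right) \left(0 + 2405\right) = 4565 \cdot 2405 = 10978825$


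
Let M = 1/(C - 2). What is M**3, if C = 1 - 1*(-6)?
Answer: 1/125 ≈ 0.0080000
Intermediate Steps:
C = 7 (C = 1 + 6 = 7)
M = 1/5 (M = 1/(7 - 2) = 1/5 ≈ 0.20000)
M**3 = (1/5)**3 = 1/125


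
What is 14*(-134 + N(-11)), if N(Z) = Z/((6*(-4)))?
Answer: -22435/12 ≈ -1869.6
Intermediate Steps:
N(Z) = -Z/24 (N(Z) = Z/(-24) = Z*(-1/24) = -Z/24)
14*(-134 + N(-11)) = 14*(-134 - 1/24*(-11)) = 14*(-134 + 11/24) = 14*(-3205/24) = -22435/12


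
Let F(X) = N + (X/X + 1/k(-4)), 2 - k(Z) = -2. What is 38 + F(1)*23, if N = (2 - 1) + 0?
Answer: 359/4 ≈ 89.750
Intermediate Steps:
k(Z) = 4 (k(Z) = 2 - 1*(-2) = 2 + 2 = 4)
N = 1 (N = 1 + 0 = 1)
F(X) = 9/4 (F(X) = 1 + (X/X + 1/4) = 1 + (1 + 1*(1/4)) = 1 + (1 + 1/4) = 1 + 5/4 = 9/4)
38 + F(1)*23 = 38 + (9/4)*23 = 38 + 207/4 = 359/4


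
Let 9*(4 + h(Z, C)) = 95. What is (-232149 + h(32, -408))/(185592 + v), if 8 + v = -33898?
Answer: -1044641/682587 ≈ -1.5304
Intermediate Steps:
v = -33906 (v = -8 - 33898 = -33906)
h(Z, C) = 59/9 (h(Z, C) = -4 + (1/9)*95 = -4 + 95/9 = 59/9)
(-232149 + h(32, -408))/(185592 + v) = (-232149 + 59/9)/(185592 - 33906) = -2089282/9/151686 = -2089282/9*1/151686 = -1044641/682587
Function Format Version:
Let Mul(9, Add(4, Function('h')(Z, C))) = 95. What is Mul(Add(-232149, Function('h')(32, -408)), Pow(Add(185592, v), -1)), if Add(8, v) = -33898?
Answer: Rational(-1044641, 682587) ≈ -1.5304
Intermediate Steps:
v = -33906 (v = Add(-8, -33898) = -33906)
Function('h')(Z, C) = Rational(59, 9) (Function('h')(Z, C) = Add(-4, Mul(Rational(1, 9), 95)) = Add(-4, Rational(95, 9)) = Rational(59, 9))
Mul(Add(-232149, Function('h')(32, -408)), Pow(Add(185592, v), -1)) = Mul(Add(-232149, Rational(59, 9)), Pow(Add(185592, -33906), -1)) = Mul(Rational(-2089282, 9), Pow(151686, -1)) = Mul(Rational(-2089282, 9), Rational(1, 151686)) = Rational(-1044641, 682587)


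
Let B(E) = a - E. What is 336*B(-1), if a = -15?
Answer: -4704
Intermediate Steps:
B(E) = -15 - E
336*B(-1) = 336*(-15 - 1*(-1)) = 336*(-15 + 1) = 336*(-14) = -4704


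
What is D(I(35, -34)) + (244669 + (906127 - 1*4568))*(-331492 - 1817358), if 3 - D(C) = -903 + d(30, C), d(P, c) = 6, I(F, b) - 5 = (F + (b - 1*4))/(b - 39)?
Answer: -2463072036900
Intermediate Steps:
I(F, b) = 5 + (-4 + F + b)/(-39 + b) (I(F, b) = 5 + (F + (b - 1*4))/(b - 39) = 5 + (F + (b - 4))/(-39 + b) = 5 + (F + (-4 + b))/(-39 + b) = 5 + (-4 + F + b)/(-39 + b))
D(C) = 900 (D(C) = 3 - (-903 + 6) = 3 - 1*(-897) = 3 + 897 = 900)
D(I(35, -34)) + (244669 + (906127 - 1*4568))*(-331492 - 1817358) = 900 + (244669 + (906127 - 1*4568))*(-331492 - 1817358) = 900 + (244669 + (906127 - 4568))*(-2148850) = 900 + (244669 + 901559)*(-2148850) = 900 + 1146228*(-2148850) = 900 - 2463072037800 = -2463072036900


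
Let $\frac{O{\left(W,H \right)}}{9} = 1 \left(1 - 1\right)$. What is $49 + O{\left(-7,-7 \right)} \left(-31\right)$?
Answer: $49$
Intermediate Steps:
$O{\left(W,H \right)} = 0$ ($O{\left(W,H \right)} = 9 \cdot 1 \left(1 - 1\right) = 9 \cdot 1 \cdot 0 = 9 \cdot 0 = 0$)
$49 + O{\left(-7,-7 \right)} \left(-31\right) = 49 + 0 \left(-31\right) = 49 + 0 = 49$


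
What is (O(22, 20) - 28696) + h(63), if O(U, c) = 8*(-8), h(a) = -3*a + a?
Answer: -28886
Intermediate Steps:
h(a) = -2*a
O(U, c) = -64
(O(22, 20) - 28696) + h(63) = (-64 - 28696) - 2*63 = -28760 - 126 = -28886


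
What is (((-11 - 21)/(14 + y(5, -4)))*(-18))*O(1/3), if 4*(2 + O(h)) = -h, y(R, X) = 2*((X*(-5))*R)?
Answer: -600/107 ≈ -5.6075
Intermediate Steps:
y(R, X) = -10*R*X (y(R, X) = 2*((-5*X)*R) = 2*(-5*R*X) = -10*R*X)
O(h) = -2 - h/4 (O(h) = -2 + (-h)/4 = -2 - h/4)
(((-11 - 21)/(14 + y(5, -4)))*(-18))*O(1/3) = (((-11 - 21)/(14 - 10*5*(-4)))*(-18))*(-2 - ¼/3) = (-32/(14 + 200)*(-18))*(-2 - ¼*⅓) = (-32/214*(-18))*(-2 - 1/12) = (-32*1/214*(-18))*(-25/12) = -16/107*(-18)*(-25/12) = (288/107)*(-25/12) = -600/107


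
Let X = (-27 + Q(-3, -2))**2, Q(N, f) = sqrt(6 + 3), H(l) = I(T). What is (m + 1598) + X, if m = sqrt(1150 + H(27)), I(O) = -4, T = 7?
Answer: 2174 + sqrt(1146) ≈ 2207.9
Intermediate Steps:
H(l) = -4
Q(N, f) = 3 (Q(N, f) = sqrt(9) = 3)
m = sqrt(1146) (m = sqrt(1150 - 4) = sqrt(1146) ≈ 33.853)
X = 576 (X = (-27 + 3)**2 = (-24)**2 = 576)
(m + 1598) + X = (sqrt(1146) + 1598) + 576 = (1598 + sqrt(1146)) + 576 = 2174 + sqrt(1146)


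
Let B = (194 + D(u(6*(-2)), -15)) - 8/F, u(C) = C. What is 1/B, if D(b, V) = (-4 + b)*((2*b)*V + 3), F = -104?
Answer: -13/72981 ≈ -0.00017813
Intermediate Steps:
D(b, V) = (-4 + b)*(3 + 2*V*b) (D(b, V) = (-4 + b)*(2*V*b + 3) = (-4 + b)*(3 + 2*V*b))
B = -72981/13 (B = (194 + (-12 + 3*(6*(-2)) - 8*(-15)*6*(-2) + 2*(-15)*(6*(-2))²)) - 8/(-104) = (194 + (-12 + 3*(-12) - 8*(-15)*(-12) + 2*(-15)*(-12)²)) - 8*(-1/104) = (194 + (-12 - 36 - 1440 + 2*(-15)*144)) + 1/13 = (194 + (-12 - 36 - 1440 - 4320)) + 1/13 = (194 - 5808) + 1/13 = -5614 + 1/13 = -72981/13 ≈ -5613.9)
1/B = 1/(-72981/13) = -13/72981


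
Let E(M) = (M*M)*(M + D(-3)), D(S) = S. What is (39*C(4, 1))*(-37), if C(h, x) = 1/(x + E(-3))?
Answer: 1443/53 ≈ 27.226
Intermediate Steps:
E(M) = M²*(-3 + M) (E(M) = (M*M)*(M - 3) = M²*(-3 + M))
C(h, x) = 1/(-54 + x) (C(h, x) = 1/(x + (-3)²*(-3 - 3)) = 1/(x + 9*(-6)) = 1/(x - 54) = 1/(-54 + x))
(39*C(4, 1))*(-37) = (39/(-54 + 1))*(-37) = (39/(-53))*(-37) = (39*(-1/53))*(-37) = -39/53*(-37) = 1443/53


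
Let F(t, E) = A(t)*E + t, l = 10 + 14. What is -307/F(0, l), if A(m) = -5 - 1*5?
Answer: 307/240 ≈ 1.2792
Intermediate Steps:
A(m) = -10 (A(m) = -5 - 5 = -10)
l = 24
F(t, E) = t - 10*E (F(t, E) = -10*E + t = t - 10*E)
-307/F(0, l) = -307/(0 - 10*24) = -307/(0 - 240) = -307/(-240) = -307*(-1/240) = 307/240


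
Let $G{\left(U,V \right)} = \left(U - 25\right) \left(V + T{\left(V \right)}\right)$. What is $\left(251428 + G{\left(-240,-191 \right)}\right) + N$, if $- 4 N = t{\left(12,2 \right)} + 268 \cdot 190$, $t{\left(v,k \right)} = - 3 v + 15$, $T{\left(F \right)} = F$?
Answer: $\frac{1359733}{4} \approx 3.3993 \cdot 10^{5}$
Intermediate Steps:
$t{\left(v,k \right)} = 15 - 3 v$
$G{\left(U,V \right)} = 2 V \left(-25 + U\right)$ ($G{\left(U,V \right)} = \left(U - 25\right) \left(V + V\right) = \left(-25 + U\right) 2 V = 2 V \left(-25 + U\right)$)
$N = - \frac{50899}{4}$ ($N = - \frac{\left(15 - 36\right) + 268 \cdot 190}{4} = - \frac{\left(15 - 36\right) + 50920}{4} = - \frac{-21 + 50920}{4} = \left(- \frac{1}{4}\right) 50899 = - \frac{50899}{4} \approx -12725.0$)
$\left(251428 + G{\left(-240,-191 \right)}\right) + N = \left(251428 + 2 \left(-191\right) \left(-25 - 240\right)\right) - \frac{50899}{4} = \left(251428 + 2 \left(-191\right) \left(-265\right)\right) - \frac{50899}{4} = \left(251428 + 101230\right) - \frac{50899}{4} = 352658 - \frac{50899}{4} = \frac{1359733}{4}$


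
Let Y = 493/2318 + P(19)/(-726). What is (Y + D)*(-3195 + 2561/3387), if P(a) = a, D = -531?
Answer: 127163266861328/74998341 ≈ 1.6955e+6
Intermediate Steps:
Y = 78469/420717 (Y = 493/2318 + 19/(-726) = 493*(1/2318) + 19*(-1/726) = 493/2318 - 19/726 = 78469/420717 ≈ 0.18651)
(Y + D)*(-3195 + 2561/3387) = (78469/420717 - 531)*(-3195 + 2561/3387) = -223322258*(-3195 + 2561*(1/3387))/420717 = -223322258*(-3195 + 2561/3387)/420717 = -223322258/420717*(-10818904/3387) = 127163266861328/74998341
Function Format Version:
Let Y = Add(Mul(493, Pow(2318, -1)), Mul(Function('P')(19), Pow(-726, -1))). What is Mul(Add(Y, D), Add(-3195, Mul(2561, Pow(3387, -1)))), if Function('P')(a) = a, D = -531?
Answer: Rational(127163266861328, 74998341) ≈ 1.6955e+6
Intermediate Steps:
Y = Rational(78469, 420717) (Y = Add(Mul(493, Pow(2318, -1)), Mul(19, Pow(-726, -1))) = Add(Mul(493, Rational(1, 2318)), Mul(19, Rational(-1, 726))) = Add(Rational(493, 2318), Rational(-19, 726)) = Rational(78469, 420717) ≈ 0.18651)
Mul(Add(Y, D), Add(-3195, Mul(2561, Pow(3387, -1)))) = Mul(Add(Rational(78469, 420717), -531), Add(-3195, Mul(2561, Pow(3387, -1)))) = Mul(Rational(-223322258, 420717), Add(-3195, Mul(2561, Rational(1, 3387)))) = Mul(Rational(-223322258, 420717), Add(-3195, Rational(2561, 3387))) = Mul(Rational(-223322258, 420717), Rational(-10818904, 3387)) = Rational(127163266861328, 74998341)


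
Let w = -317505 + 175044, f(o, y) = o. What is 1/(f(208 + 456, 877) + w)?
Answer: -1/141797 ≈ -7.0523e-6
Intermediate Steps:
w = -142461
1/(f(208 + 456, 877) + w) = 1/((208 + 456) - 142461) = 1/(664 - 142461) = 1/(-141797) = -1/141797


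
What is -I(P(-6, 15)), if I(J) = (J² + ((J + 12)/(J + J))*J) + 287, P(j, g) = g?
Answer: -1051/2 ≈ -525.50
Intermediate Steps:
I(J) = 293 + J² + J/2 (I(J) = (J² + ((12 + J)/((2*J)))*J) + 287 = (J² + ((12 + J)*(1/(2*J)))*J) + 287 = (J² + ((12 + J)/(2*J))*J) + 287 = (J² + (6 + J/2)) + 287 = (6 + J² + J/2) + 287 = 293 + J² + J/2)
-I(P(-6, 15)) = -(293 + 15² + (½)*15) = -(293 + 225 + 15/2) = -1*1051/2 = -1051/2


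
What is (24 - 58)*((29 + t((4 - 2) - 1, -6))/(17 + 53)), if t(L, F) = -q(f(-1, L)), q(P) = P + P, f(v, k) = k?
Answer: -459/35 ≈ -13.114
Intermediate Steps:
q(P) = 2*P
t(L, F) = -2*L
(24 - 58)*((29 + t((4 - 2) - 1, -6))/(17 + 53)) = (24 - 58)*((29 - 2*((4 - 2) - 1))/(17 + 53)) = -34*(29 - 2*(2 - 1))/70 = -34*(29 - 2*1)/70 = -34*(29 - 2)/70 = -918/70 = -34*27/70 = -459/35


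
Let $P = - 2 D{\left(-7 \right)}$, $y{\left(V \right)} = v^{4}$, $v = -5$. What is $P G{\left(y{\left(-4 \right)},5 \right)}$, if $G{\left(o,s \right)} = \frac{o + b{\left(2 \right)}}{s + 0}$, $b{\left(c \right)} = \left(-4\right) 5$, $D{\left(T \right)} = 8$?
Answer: $-1936$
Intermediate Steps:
$b{\left(c \right)} = -20$
$y{\left(V \right)} = 625$ ($y{\left(V \right)} = \left(-5\right)^{4} = 625$)
$G{\left(o,s \right)} = \frac{-20 + o}{s}$ ($G{\left(o,s \right)} = \frac{o - 20}{s + 0} = \frac{-20 + o}{s}$)
$P = -16$ ($P = \left(-2\right) 8 = -16$)
$P G{\left(y{\left(-4 \right)},5 \right)} = - 16 \frac{-20 + 625}{5} = - 16 \cdot \frac{1}{5} \cdot 605 = \left(-16\right) 121 = -1936$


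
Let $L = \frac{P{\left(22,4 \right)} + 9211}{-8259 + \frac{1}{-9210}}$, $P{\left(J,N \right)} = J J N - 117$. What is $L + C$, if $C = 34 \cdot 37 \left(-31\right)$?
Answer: $- \frac{2966499704518}{76065391} \approx -38999.0$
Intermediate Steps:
$P{\left(J,N \right)} = -117 + N J^{2}$ ($P{\left(J,N \right)} = J^{2} N - 117 = N J^{2} - 117 = -117 + N J^{2}$)
$C = -38998$ ($C = 1258 \left(-31\right) = -38998$)
$L = - \frac{101586300}{76065391}$ ($L = \frac{\left(-117 + 4 \cdot 22^{2}\right) + 9211}{-8259 + \frac{1}{-9210}} = \frac{\left(-117 + 4 \cdot 484\right) + 9211}{-8259 - \frac{1}{9210}} = \frac{\left(-117 + 1936\right) + 9211}{- \frac{76065391}{9210}} = \left(1819 + 9211\right) \left(- \frac{9210}{76065391}\right) = 11030 \left(- \frac{9210}{76065391}\right) = - \frac{101586300}{76065391} \approx -1.3355$)
$L + C = - \frac{101586300}{76065391} - 38998 = - \frac{2966499704518}{76065391}$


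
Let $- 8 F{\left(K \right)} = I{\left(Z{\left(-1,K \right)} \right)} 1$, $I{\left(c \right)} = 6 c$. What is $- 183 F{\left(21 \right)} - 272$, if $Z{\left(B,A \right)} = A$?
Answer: $\frac{10441}{4} \approx 2610.3$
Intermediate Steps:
$F{\left(K \right)} = - \frac{3 K}{4}$ ($F{\left(K \right)} = - \frac{6 K 1}{8} = - \frac{6 K}{8} = - \frac{3 K}{4}$)
$- 183 F{\left(21 \right)} - 272 = - 183 \left(\left(- \frac{3}{4}\right) 21\right) - 272 = \left(-183\right) \left(- \frac{63}{4}\right) - 272 = \frac{11529}{4} - 272 = \frac{10441}{4}$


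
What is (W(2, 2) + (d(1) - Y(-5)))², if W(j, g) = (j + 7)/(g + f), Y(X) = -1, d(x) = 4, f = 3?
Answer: 1156/25 ≈ 46.240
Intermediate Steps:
W(j, g) = (7 + j)/(3 + g) (W(j, g) = (j + 7)/(g + 3) = (7 + j)/(3 + g))
(W(2, 2) + (d(1) - Y(-5)))² = ((7 + 2)/(3 + 2) + (4 - 1*(-1)))² = (9/5 + (4 + 1))² = ((⅕)*9 + 5)² = (9/5 + 5)² = (34/5)² = 1156/25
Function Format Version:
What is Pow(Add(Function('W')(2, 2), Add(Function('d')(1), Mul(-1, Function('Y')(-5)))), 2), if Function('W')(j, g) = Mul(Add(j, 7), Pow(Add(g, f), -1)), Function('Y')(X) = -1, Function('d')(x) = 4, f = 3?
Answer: Rational(1156, 25) ≈ 46.240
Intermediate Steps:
Function('W')(j, g) = Mul(Pow(Add(3, g), -1), Add(7, j)) (Function('W')(j, g) = Mul(Add(j, 7), Pow(Add(g, 3), -1)) = Mul(Add(7, j), Pow(Add(3, g), -1)) = Mul(Pow(Add(3, g), -1), Add(7, j)))
Pow(Add(Function('W')(2, 2), Add(Function('d')(1), Mul(-1, Function('Y')(-5)))), 2) = Pow(Add(Mul(Pow(Add(3, 2), -1), Add(7, 2)), Add(4, Mul(-1, -1))), 2) = Pow(Add(Mul(Pow(5, -1), 9), Add(4, 1)), 2) = Pow(Add(Mul(Rational(1, 5), 9), 5), 2) = Pow(Add(Rational(9, 5), 5), 2) = Pow(Rational(34, 5), 2) = Rational(1156, 25)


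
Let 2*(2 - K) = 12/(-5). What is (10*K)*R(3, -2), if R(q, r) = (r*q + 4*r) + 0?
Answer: -448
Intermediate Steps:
K = 16/5 (K = 2 - 6/(-5) = 2 - 6*(-1)/5 = 2 - 1/2*(-12/5) = 2 + 6/5 = 16/5 ≈ 3.2000)
R(q, r) = 4*r + q*r (R(q, r) = (q*r + 4*r) + 0 = (4*r + q*r) + 0 = 4*r + q*r)
(10*K)*R(3, -2) = (10*(16/5))*(-2*(4 + 3)) = 32*(-2*7) = 32*(-14) = -448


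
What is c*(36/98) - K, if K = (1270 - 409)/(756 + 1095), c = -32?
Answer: -369455/30233 ≈ -12.220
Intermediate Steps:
K = 287/617 (K = 861/1851 = 861*(1/1851) = 287/617 ≈ 0.46515)
c*(36/98) - K = -1152/98 - 1*287/617 = -1152/98 - 287/617 = -32*18/49 - 287/617 = -576/49 - 287/617 = -369455/30233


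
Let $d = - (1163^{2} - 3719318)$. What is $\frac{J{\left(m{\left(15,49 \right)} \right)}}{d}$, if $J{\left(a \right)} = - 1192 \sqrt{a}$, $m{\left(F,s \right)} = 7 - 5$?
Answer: $- \frac{1192 \sqrt{2}}{2366749} \approx -0.00071226$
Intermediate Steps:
$m{\left(F,s \right)} = 2$
$d = 2366749$ ($d = - (1352569 - 3719318) = \left(-1\right) \left(-2366749\right) = 2366749$)
$\frac{J{\left(m{\left(15,49 \right)} \right)}}{d} = \frac{\left(-1192\right) \sqrt{2}}{2366749} = - 1192 \sqrt{2} \cdot \frac{1}{2366749} = - \frac{1192 \sqrt{2}}{2366749}$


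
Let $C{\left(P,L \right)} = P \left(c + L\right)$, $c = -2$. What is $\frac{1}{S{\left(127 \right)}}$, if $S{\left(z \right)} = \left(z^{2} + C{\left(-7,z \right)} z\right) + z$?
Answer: $- \frac{1}{94869} \approx -1.0541 \cdot 10^{-5}$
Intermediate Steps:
$C{\left(P,L \right)} = P \left(-2 + L\right)$
$S{\left(z \right)} = z + z^{2} + z \left(14 - 7 z\right)$ ($S{\left(z \right)} = \left(z^{2} + - 7 \left(-2 + z\right) z\right) + z = \left(z^{2} + \left(14 - 7 z\right) z\right) + z = \left(z^{2} + z \left(14 - 7 z\right)\right) + z = z + z^{2} + z \left(14 - 7 z\right)$)
$\frac{1}{S{\left(127 \right)}} = \frac{1}{3 \cdot 127 \left(5 - 254\right)} = \frac{1}{3 \cdot 127 \left(-249\right)} = \frac{1}{-94869} = - \frac{1}{94869}$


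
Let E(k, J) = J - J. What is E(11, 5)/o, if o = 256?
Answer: 0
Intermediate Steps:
E(k, J) = 0
E(11, 5)/o = 0/256 = (1/256)*0 = 0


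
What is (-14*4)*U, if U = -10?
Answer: 560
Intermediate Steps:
(-14*4)*U = -14*4*(-10) = -56*(-10) = 560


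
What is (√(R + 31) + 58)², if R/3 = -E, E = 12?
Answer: (58 + I*√5)² ≈ 3359.0 + 259.38*I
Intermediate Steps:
R = -36 (R = 3*(-1*12) = 3*(-12) = -36)
(√(R + 31) + 58)² = (√(-36 + 31) + 58)² = (√(-5) + 58)² = (I*√5 + 58)² = (58 + I*√5)²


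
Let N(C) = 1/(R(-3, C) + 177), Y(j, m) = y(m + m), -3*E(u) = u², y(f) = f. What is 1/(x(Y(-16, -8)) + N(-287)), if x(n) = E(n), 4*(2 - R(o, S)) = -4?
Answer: -180/15359 ≈ -0.011720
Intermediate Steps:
E(u) = -u²/3
R(o, S) = 3 (R(o, S) = 2 - ¼*(-4) = 2 + 1 = 3)
Y(j, m) = 2*m (Y(j, m) = m + m = 2*m)
N(C) = 1/180 (N(C) = 1/(3 + 177) = 1/180)
x(n) = -n²/3
1/(x(Y(-16, -8)) + N(-287)) = 1/(-(2*(-8))²/3 + 1/180) = 1/(-⅓*(-16)² + 1/180) = 1/(-⅓*256 + 1/180) = 1/(-256/3 + 1/180) = 1/(-15359/180) = -180/15359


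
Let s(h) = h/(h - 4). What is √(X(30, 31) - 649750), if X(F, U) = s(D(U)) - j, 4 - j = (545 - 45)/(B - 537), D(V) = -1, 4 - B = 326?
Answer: I*√11986035329945/4295 ≈ 806.07*I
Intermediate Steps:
B = -322 (B = 4 - 1*326 = 4 - 326 = -322)
s(h) = h/(-4 + h)
j = 3936/859 (j = 4 - (545 - 45)/(-322 - 537) = 4 - 500/(-859) = 4 - 500*(-1)/859 = 4 - 1*(-500/859) = 4 + 500/859 = 3936/859 ≈ 4.5821)
X(F, U) = -18821/4295 (X(F, U) = -1/(-4 - 1) - 1*3936/859 = -1/(-5) - 3936/859 = -1*(-⅕) - 3936/859 = ⅕ - 3936/859 = -18821/4295)
√(X(30, 31) - 649750) = √(-18821/4295 - 649750) = √(-2790695071/4295) = I*√11986035329945/4295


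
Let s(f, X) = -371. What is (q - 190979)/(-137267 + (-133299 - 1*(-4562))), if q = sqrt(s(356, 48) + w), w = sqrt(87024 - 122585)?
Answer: 190979/266004 - sqrt(-371 + I*sqrt(35561))/266004 ≈ 0.71794 - 7.4582e-5*I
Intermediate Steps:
w = I*sqrt(35561) (w = sqrt(-35561) = I*sqrt(35561) ≈ 188.58*I)
q = sqrt(-371 + I*sqrt(35561)) ≈ 4.7527 + 19.839*I
(q - 190979)/(-137267 + (-133299 - 1*(-4562))) = (sqrt(-371 + I*sqrt(35561)) - 190979)/(-137267 + (-133299 - 1*(-4562))) = (-190979 + sqrt(-371 + I*sqrt(35561)))/(-137267 + (-133299 + 4562)) = (-190979 + sqrt(-371 + I*sqrt(35561)))/(-137267 - 128737) = (-190979 + sqrt(-371 + I*sqrt(35561)))/(-266004) = (-190979 + sqrt(-371 + I*sqrt(35561)))*(-1/266004) = 190979/266004 - sqrt(-371 + I*sqrt(35561))/266004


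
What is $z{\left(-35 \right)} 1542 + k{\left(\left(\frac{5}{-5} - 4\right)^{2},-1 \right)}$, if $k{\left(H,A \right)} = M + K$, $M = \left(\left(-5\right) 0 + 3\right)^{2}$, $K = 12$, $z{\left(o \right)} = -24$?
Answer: $-36987$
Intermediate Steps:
$M = 9$ ($M = \left(0 + 3\right)^{2} = 3^{2} = 9$)
$k{\left(H,A \right)} = 21$ ($k{\left(H,A \right)} = 9 + 12 = 21$)
$z{\left(-35 \right)} 1542 + k{\left(\left(\frac{5}{-5} - 4\right)^{2},-1 \right)} = \left(-24\right) 1542 + 21 = -37008 + 21 = -36987$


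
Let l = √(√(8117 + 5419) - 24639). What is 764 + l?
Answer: 764 + √(-24639 + 12*√94) ≈ 764.0 + 156.6*I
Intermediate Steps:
l = √(-24639 + 12*√94) (l = √(√13536 - 24639) = √(12*√94 - 24639) = √(-24639 + 12*√94) ≈ 156.6*I)
764 + l = 764 + √(-24639 + 12*√94)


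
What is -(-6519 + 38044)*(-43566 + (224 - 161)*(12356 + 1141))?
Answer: -25432636125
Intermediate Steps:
-(-6519 + 38044)*(-43566 + (224 - 161)*(12356 + 1141)) = -31525*(-43566 + 63*13497) = -31525*(-43566 + 850311) = -31525*806745 = -1*25432636125 = -25432636125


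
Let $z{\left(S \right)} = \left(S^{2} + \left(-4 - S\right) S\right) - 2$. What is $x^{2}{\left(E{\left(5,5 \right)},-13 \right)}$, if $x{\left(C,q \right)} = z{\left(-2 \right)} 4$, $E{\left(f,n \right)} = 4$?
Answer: $576$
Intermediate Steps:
$z{\left(S \right)} = -2 + S^{2} + S \left(-4 - S\right)$ ($z{\left(S \right)} = \left(S^{2} + S \left(-4 - S\right)\right) - 2 = -2 + S^{2} + S \left(-4 - S\right)$)
$x{\left(C,q \right)} = 24$ ($x{\left(C,q \right)} = \left(-2 - -8\right) 4 = \left(-2 + 8\right) 4 = 6 \cdot 4 = 24$)
$x^{2}{\left(E{\left(5,5 \right)},-13 \right)} = 24^{2} = 576$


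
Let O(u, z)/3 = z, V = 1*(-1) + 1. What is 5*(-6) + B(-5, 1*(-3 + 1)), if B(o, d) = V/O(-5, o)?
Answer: -30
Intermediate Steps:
V = 0 (V = -1 + 1 = 0)
O(u, z) = 3*z
B(o, d) = 0 (B(o, d) = 0/((3*o)) = 0*(1/(3*o)) = 0)
5*(-6) + B(-5, 1*(-3 + 1)) = 5*(-6) + 0 = -30 + 0 = -30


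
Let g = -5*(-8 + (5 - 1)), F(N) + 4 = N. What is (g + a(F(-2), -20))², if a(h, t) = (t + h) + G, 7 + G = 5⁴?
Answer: 374544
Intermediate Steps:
F(N) = -4 + N
G = 618 (G = -7 + 5⁴ = -7 + 625 = 618)
a(h, t) = 618 + h + t (a(h, t) = (t + h) + 618 = (h + t) + 618 = 618 + h + t)
g = 20 (g = -5*(-8 + 4) = -5*(-4) = 20)
(g + a(F(-2), -20))² = (20 + (618 + (-4 - 2) - 20))² = (20 + (618 - 6 - 20))² = (20 + 592)² = 612² = 374544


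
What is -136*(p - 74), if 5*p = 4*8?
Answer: 45968/5 ≈ 9193.6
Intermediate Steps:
p = 32/5 (p = (4*8)/5 = (1/5)*32 = 32/5 ≈ 6.4000)
-136*(p - 74) = -136*(32/5 - 74) = -136*(-338/5) = 45968/5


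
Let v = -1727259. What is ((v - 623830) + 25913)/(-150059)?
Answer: 332168/21437 ≈ 15.495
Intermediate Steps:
((v - 623830) + 25913)/(-150059) = ((-1727259 - 623830) + 25913)/(-150059) = (-2351089 + 25913)*(-1/150059) = -2325176*(-1/150059) = 332168/21437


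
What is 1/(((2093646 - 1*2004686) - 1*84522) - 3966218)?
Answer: -1/3961780 ≈ -2.5241e-7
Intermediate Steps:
1/(((2093646 - 1*2004686) - 1*84522) - 3966218) = 1/(((2093646 - 2004686) - 84522) - 3966218) = 1/((88960 - 84522) - 3966218) = 1/(4438 - 3966218) = 1/(-3961780) = -1/3961780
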